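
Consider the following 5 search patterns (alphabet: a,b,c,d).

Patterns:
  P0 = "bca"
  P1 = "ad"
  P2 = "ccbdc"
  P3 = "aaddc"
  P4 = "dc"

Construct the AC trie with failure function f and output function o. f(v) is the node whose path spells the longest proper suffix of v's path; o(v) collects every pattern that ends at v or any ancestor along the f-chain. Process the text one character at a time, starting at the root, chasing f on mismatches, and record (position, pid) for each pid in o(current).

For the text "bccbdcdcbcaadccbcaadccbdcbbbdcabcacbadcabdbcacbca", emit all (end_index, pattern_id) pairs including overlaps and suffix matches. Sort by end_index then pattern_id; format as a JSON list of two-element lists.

Build automaton:
Trie nodes:
  0='ε' goto a→4 b→1 c→6 d→15
  1='b' goto c→2
  2='bc' goto a→3
  3='bca' goto ·  ←P0
  4='a' goto a→11 d→5
  5='ad' goto ·  ←P1
  6='c' goto c→7
  7='cc' goto b→8
  8='ccb' goto d→9
  9='ccbd' goto c→10
  10='ccbdc' goto ·  ←P2
  11='aa' goto d→12
  12='aad' goto d→13
  13='aadd' goto c→14
  14='aaddc' goto ·  ←P3
  15='d' goto c→16
  16='dc' goto ·  ←P4

BFS fail/out derivation:
  fail(1) 'b': from fail(0)=0 chase 'b': 0 ⇒ 0;  out=∅∪out(0)=∅
  fail(4) 'a': from fail(0)=0 chase 'a': 0 ⇒ 0;  out=∅∪out(0)=∅
  fail(6) 'c': from fail(0)=0 chase 'c': 0 ⇒ 0;  out=∅∪out(0)=∅
  fail(15) 'd': from fail(0)=0 chase 'd': 0 ⇒ 0;  out=∅∪out(0)=∅
  fail(2) 'bc': from fail(1)=0 chase 'c': 0 ⇒ 6;  out=∅∪out(6)=∅
  fail(5) 'ad': from fail(4)=0 chase 'd': 0 ⇒ 15;  out={1}∪out(15)={1}
  fail(7) 'cc': from fail(6)=0 chase 'c': 0 ⇒ 6;  out=∅∪out(6)=∅
  fail(11) 'aa': from fail(4)=0 chase 'a': 0 ⇒ 4;  out=∅∪out(4)=∅
  fail(16) 'dc': from fail(15)=0 chase 'c': 0 ⇒ 6;  out={4}∪out(6)={4}
  fail(3) 'bca': from fail(2)=6 chase 'a': 6→0 ⇒ 4;  out={0}∪out(4)={0}
  fail(8) 'ccb': from fail(7)=6 chase 'b': 6→0 ⇒ 1;  out=∅∪out(1)=∅
  fail(12) 'aad': from fail(11)=4 chase 'd': 4 ⇒ 5;  out=∅∪out(5)={1}
  fail(9) 'ccbd': from fail(8)=1 chase 'd': 1→0 ⇒ 15;  out=∅∪out(15)=∅
  fail(13) 'aadd': from fail(12)=5 chase 'd': 5→15→0 ⇒ 15;  out=∅∪out(15)=∅
  fail(10) 'ccbdc': from fail(9)=15 chase 'c': 15 ⇒ 16;  out={2}∪out(16)={2,4}
  fail(14) 'aaddc': from fail(13)=15 chase 'c': 15 ⇒ 16;  out={3}∪out(16)={3,4}

Text stream:
i=0 'b': node 0→1
i=1 'c': node 1→2
i=2 'c': node 2→7 (via fail)
i=3 'b': node 7→8
i=4 'd': node 8→9
i=5 'c': node 9→10  → match P2@[1:5],P4@[4:5]
i=6 'd': node 10→15 (via fail)
i=7 'c': node 15→16  → match P4@[6:7]
i=8 'b': node 16→1 (via fail)
i=9 'c': node 1→2
i=10 'a': node 2→3  → match P0@[8:10]
i=11 'a': node 3→11 (via fail)
i=12 'd': node 11→12  → match P1@[11:12]
i=13 'c': node 12→16 (via fail)  → match P4@[12:13]
i=14 'c': node 16→7 (via fail)
i=15 'b': node 7→8
i=16 'c': node 8→2 (via fail)
i=17 'a': node 2→3  → match P0@[15:17]
i=18 'a': node 3→11 (via fail)
i=19 'd': node 11→12  → match P1@[18:19]
i=20 'c': node 12→16 (via fail)  → match P4@[19:20]
i=21 'c': node 16→7 (via fail)
i=22 'b': node 7→8
i=23 'd': node 8→9
i=24 'c': node 9→10  → match P2@[20:24],P4@[23:24]
i=25 'b': node 10→1 (via fail)
i=26 'b': node 1→1 (via fail)
i=27 'b': node 1→1 (via fail)
i=28 'd': node 1→15 (via fail)
i=29 'c': node 15→16  → match P4@[28:29]
i=30 'a': node 16→4 (via fail)
i=31 'b': node 4→1 (via fail)
i=32 'c': node 1→2
i=33 'a': node 2→3  → match P0@[31:33]
i=34 'c': node 3→6 (via fail)
i=35 'b': node 6→1 (via fail)
i=36 'a': node 1→4 (via fail)
i=37 'd': node 4→5  → match P1@[36:37]
i=38 'c': node 5→16 (via fail)  → match P4@[37:38]
i=39 'a': node 16→4 (via fail)
i=40 'b': node 4→1 (via fail)
i=41 'd': node 1→15 (via fail)
i=42 'b': node 15→1 (via fail)
i=43 'c': node 1→2
i=44 'a': node 2→3  → match P0@[42:44]
i=45 'c': node 3→6 (via fail)
i=46 'b': node 6→1 (via fail)
i=47 'c': node 1→2
i=48 'a': node 2→3  → match P0@[46:48]

Matches: [[5,2],[5,4],[7,4],[10,0],[12,1],[13,4],[17,0],[19,1],[20,4],[24,2],[24,4],[29,4],[33,0],[37,1],[38,4],[44,0],[48,0]]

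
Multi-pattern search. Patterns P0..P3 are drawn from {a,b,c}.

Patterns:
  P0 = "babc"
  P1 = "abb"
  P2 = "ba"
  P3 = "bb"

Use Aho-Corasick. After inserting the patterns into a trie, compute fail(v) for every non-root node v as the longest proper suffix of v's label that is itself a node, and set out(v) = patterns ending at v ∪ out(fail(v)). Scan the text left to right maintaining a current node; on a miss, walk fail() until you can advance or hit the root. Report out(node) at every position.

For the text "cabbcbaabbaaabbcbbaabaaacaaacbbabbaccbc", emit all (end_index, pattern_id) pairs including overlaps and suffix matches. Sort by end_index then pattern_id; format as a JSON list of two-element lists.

Build:
Trie nodes:
  n0 'ε': a→5 b→1
  n1 'b': a→2 b→8
  n2 'ba': b→3  [P2 ends]
  n3 'bab': c→4
  n4 'babc': ·  [P0 ends]
  n5 'a': b→6
  n6 'ab': b→7
  n7 'abb': ·  [P1 ends]
  n8 'bb': ·  [P3 ends]

BFS fail/out derivation:
  n1('b'): parent n0 fail=0; on 'b' 0 → fail=0;  out ∅∪∅=∅
  n5('a'): parent n0 fail=0; on 'a' 0 → fail=0;  out ∅∪∅=∅
  n2('ba'): parent n1 fail=0; on 'a' 0 → fail=5;  out {2}∪∅={2}
  n6('ab'): parent n5 fail=0; on 'b' 0 → fail=1;  out ∅∪∅=∅
  n8('bb'): parent n1 fail=0; on 'b' 0 → fail=1;  out {3}∪∅={3}
  n3('bab'): parent n2 fail=5; on 'b' 5 → fail=6;  out ∅∪∅=∅
  n7('abb'): parent n6 fail=1; on 'b' 1 → fail=8;  out {1}∪{3}={1,3}
  n4('babc'): parent n3 fail=6; on 'c' 6→1→0 → fail=0;  out {0}∪∅={0}

Text stream:
pos 0 'c': at 0
pos 1 'a': at 5
pos 2 'b': at 6
pos 3 'b': at 7  → match P1@[1:3],P3@[2:3]
pos 4 'c': at 0 (via fail)
pos 5 'b': at 1
pos 6 'a': at 2  → match P2@[5:6]
pos 7 'a': at 5 (via fail)
pos 8 'b': at 6
pos 9 'b': at 7  → match P1@[7:9],P3@[8:9]
pos 10 'a': at 2 (via fail)  → match P2@[9:10]
pos 11 'a': at 5 (via fail)
pos 12 'a': at 5 (via fail)
pos 13 'b': at 6
pos 14 'b': at 7  → match P1@[12:14],P3@[13:14]
pos 15 'c': at 0 (via fail)
pos 16 'b': at 1
pos 17 'b': at 8  → match P3@[16:17]
pos 18 'a': at 2 (via fail)  → match P2@[17:18]
pos 19 'a': at 5 (via fail)
pos 20 'b': at 6
pos 21 'a': at 2 (via fail)  → match P2@[20:21]
pos 22 'a': at 5 (via fail)
pos 23 'a': at 5 (via fail)
pos 24 'c': at 0 (via fail)
pos 25 'a': at 5
pos 26 'a': at 5 (via fail)
pos 27 'a': at 5 (via fail)
pos 28 'c': at 0 (via fail)
pos 29 'b': at 1
pos 30 'b': at 8  → match P3@[29:30]
pos 31 'a': at 2 (via fail)  → match P2@[30:31]
pos 32 'b': at 3
pos 33 'b': at 7 (via fail)  → match P1@[31:33],P3@[32:33]
pos 34 'a': at 2 (via fail)  → match P2@[33:34]
pos 35 'c': at 0 (via fail)
pos 36 'c': at 0
pos 37 'b': at 1
pos 38 'c': at 0 (via fail)

All matches (sorted): [[3,1],[3,3],[6,2],[9,1],[9,3],[10,2],[14,1],[14,3],[17,3],[18,2],[21,2],[30,3],[31,2],[33,1],[33,3],[34,2]]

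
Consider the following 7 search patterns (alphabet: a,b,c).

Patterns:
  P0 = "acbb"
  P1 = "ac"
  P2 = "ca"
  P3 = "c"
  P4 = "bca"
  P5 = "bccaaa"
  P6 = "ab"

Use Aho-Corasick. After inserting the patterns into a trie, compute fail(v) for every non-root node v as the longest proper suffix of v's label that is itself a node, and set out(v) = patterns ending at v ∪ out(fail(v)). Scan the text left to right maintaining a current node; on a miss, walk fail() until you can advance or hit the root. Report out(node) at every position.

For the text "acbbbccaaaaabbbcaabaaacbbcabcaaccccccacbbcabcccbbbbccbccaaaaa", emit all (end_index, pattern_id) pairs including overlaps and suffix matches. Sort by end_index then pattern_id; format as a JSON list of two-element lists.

Construct AC machine:
Trie (insert patterns):
  n0 'ε': a→1 b→7 c→5
  n1 'a': b→14 c→2
  n2 'ac': b→3  ←P1
  n3 'acb': b→4
  n4 'acbb': ·  ←P0
  n5 'c': a→6  ←P3
  n6 'ca': ·  ←P2
  n7 'b': c→8
  n8 'bc': a→9 c→10
  n9 'bca': ·  ←P4
  n10 'bcc': a→11
  n11 'bcca': a→12
  n12 'bccaa': a→13
  n13 'bccaaa': ·  ←P5
  n14 'ab': ·  ←P6

BFS fail/out derivation:
  fail(1) 'a': from fail(0)=0 chase 'a': 0 ⇒ 0;  out=∅∪out(0)=∅
  fail(5) 'c': from fail(0)=0 chase 'c': 0 ⇒ 0;  out={3}∪out(0)={3}
  fail(7) 'b': from fail(0)=0 chase 'b': 0 ⇒ 0;  out=∅∪out(0)=∅
  fail(2) 'ac': from fail(1)=0 chase 'c': 0 ⇒ 5;  out={1}∪out(5)={1,3}
  fail(6) 'ca': from fail(5)=0 chase 'a': 0 ⇒ 1;  out={2}∪out(1)={2}
  fail(8) 'bc': from fail(7)=0 chase 'c': 0 ⇒ 5;  out=∅∪out(5)={3}
  fail(14) 'ab': from fail(1)=0 chase 'b': 0 ⇒ 7;  out={6}∪out(7)={6}
  fail(3) 'acb': from fail(2)=5 chase 'b': 5→0 ⇒ 7;  out=∅∪out(7)=∅
  fail(9) 'bca': from fail(8)=5 chase 'a': 5 ⇒ 6;  out={4}∪out(6)={2,4}
  fail(10) 'bcc': from fail(8)=5 chase 'c': 5→0 ⇒ 5;  out=∅∪out(5)={3}
  fail(4) 'acbb': from fail(3)=7 chase 'b': 7→0 ⇒ 7;  out={0}∪out(7)={0}
  fail(11) 'bcca': from fail(10)=5 chase 'a': 5 ⇒ 6;  out=∅∪out(6)={2}
  fail(12) 'bccaa': from fail(11)=6 chase 'a': 6→1→0 ⇒ 1;  out=∅∪out(1)=∅
  fail(13) 'bccaaa': from fail(12)=1 chase 'a': 1→0 ⇒ 1;  out={5}∪out(1)={5}

Run:
i=0 'a': node 0→1
i=1 'c': node 1→2  → match P1@[0:1],P3@[1:1]
i=2 'b': node 2→3
i=3 'b': node 3→4  → match P0@[0:3]
i=4 'b': node 4→7 (fail-walked)
i=5 'c': node 7→8  → match P3@[5:5]
i=6 'c': node 8→10  → match P3@[6:6]
i=7 'a': node 10→11  → match P2@[6:7]
i=8 'a': node 11→12
i=9 'a': node 12→13  → match P5@[4:9]
i=10 'a': node 13→1 (fail-walked)
i=11 'a': node 1→1 (fail-walked)
i=12 'b': node 1→14  → match P6@[11:12]
i=13 'b': node 14→7 (fail-walked)
i=14 'b': node 7→7 (fail-walked)
i=15 'c': node 7→8  → match P3@[15:15]
i=16 'a': node 8→9  → match P2@[15:16],P4@[14:16]
i=17 'a': node 9→1 (fail-walked)
i=18 'b': node 1→14  → match P6@[17:18]
i=19 'a': node 14→1 (fail-walked)
i=20 'a': node 1→1 (fail-walked)
i=21 'a': node 1→1 (fail-walked)
i=22 'c': node 1→2  → match P1@[21:22],P3@[22:22]
i=23 'b': node 2→3
i=24 'b': node 3→4  → match P0@[21:24]
i=25 'c': node 4→8 (fail-walked)  → match P3@[25:25]
i=26 'a': node 8→9  → match P2@[25:26],P4@[24:26]
i=27 'b': node 9→14 (fail-walked)  → match P6@[26:27]
i=28 'c': node 14→8 (fail-walked)  → match P3@[28:28]
i=29 'a': node 8→9  → match P2@[28:29],P4@[27:29]
i=30 'a': node 9→1 (fail-walked)
i=31 'c': node 1→2  → match P1@[30:31],P3@[31:31]
i=32 'c': node 2→5 (fail-walked)  → match P3@[32:32]
i=33 'c': node 5→5 (fail-walked)  → match P3@[33:33]
i=34 'c': node 5→5 (fail-walked)  → match P3@[34:34]
i=35 'c': node 5→5 (fail-walked)  → match P3@[35:35]
i=36 'c': node 5→5 (fail-walked)  → match P3@[36:36]
i=37 'a': node 5→6  → match P2@[36:37]
i=38 'c': node 6→2 (fail-walked)  → match P1@[37:38],P3@[38:38]
i=39 'b': node 2→3
i=40 'b': node 3→4  → match P0@[37:40]
i=41 'c': node 4→8 (fail-walked)  → match P3@[41:41]
i=42 'a': node 8→9  → match P2@[41:42],P4@[40:42]
i=43 'b': node 9→14 (fail-walked)  → match P6@[42:43]
i=44 'c': node 14→8 (fail-walked)  → match P3@[44:44]
i=45 'c': node 8→10  → match P3@[45:45]
i=46 'c': node 10→5 (fail-walked)  → match P3@[46:46]
i=47 'b': node 5→7 (fail-walked)
i=48 'b': node 7→7 (fail-walked)
i=49 'b': node 7→7 (fail-walked)
i=50 'b': node 7→7 (fail-walked)
i=51 'c': node 7→8  → match P3@[51:51]
i=52 'c': node 8→10  → match P3@[52:52]
i=53 'b': node 10→7 (fail-walked)
i=54 'c': node 7→8  → match P3@[54:54]
i=55 'c': node 8→10  → match P3@[55:55]
i=56 'a': node 10→11  → match P2@[55:56]
i=57 'a': node 11→12
i=58 'a': node 12→13  → match P5@[53:58]
i=59 'a': node 13→1 (fail-walked)
i=60 'a': node 1→1 (fail-walked)

Matches: [[1,1],[1,3],[3,0],[5,3],[6,3],[7,2],[9,5],[12,6],[15,3],[16,2],[16,4],[18,6],[22,1],[22,3],[24,0],[25,3],[26,2],[26,4],[27,6],[28,3],[29,2],[29,4],[31,1],[31,3],[32,3],[33,3],[34,3],[35,3],[36,3],[37,2],[38,1],[38,3],[40,0],[41,3],[42,2],[42,4],[43,6],[44,3],[45,3],[46,3],[51,3],[52,3],[54,3],[55,3],[56,2],[58,5]]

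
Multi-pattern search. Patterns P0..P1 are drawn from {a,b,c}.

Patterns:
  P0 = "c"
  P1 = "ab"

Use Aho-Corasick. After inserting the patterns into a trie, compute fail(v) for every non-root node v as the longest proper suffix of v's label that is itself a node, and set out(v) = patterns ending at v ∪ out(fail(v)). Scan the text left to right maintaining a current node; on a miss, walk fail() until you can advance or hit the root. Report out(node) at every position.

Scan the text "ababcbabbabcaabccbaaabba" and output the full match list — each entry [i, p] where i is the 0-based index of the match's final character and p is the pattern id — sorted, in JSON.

Construct AC machine:
Trie (insert patterns):
  0='ε' goto a→2 c→1
  1='c' goto ·  ←P0
  2='a' goto b→3
  3='ab' goto ·  ←P1

Failure links (BFS by depth):
  fail(1) 'c': from fail(0)=0 chase 'c': 0 ⇒ 0;  out={0}∪out(0)={0}
  fail(2) 'a': from fail(0)=0 chase 'a': 0 ⇒ 0;  out=∅∪out(0)=∅
  fail(3) 'ab': from fail(2)=0 chase 'b': 0 ⇒ 0;  out={1}∪out(0)={1}

Run:
i=0 'a': node 0→2
i=1 'b': node 2→3  emit P1@[0:1]
i=2 'a': node 3→2 ·f
i=3 'b': node 2→3  emit P1@[2:3]
i=4 'c': node 3→1 ·f  emit P0@[4:4]
i=5 'b': node 1→0 ·f
i=6 'a': node 0→2
i=7 'b': node 2→3  emit P1@[6:7]
i=8 'b': node 3→0 ·f
i=9 'a': node 0→2
i=10 'b': node 2→3  emit P1@[9:10]
i=11 'c': node 3→1 ·f  emit P0@[11:11]
i=12 'a': node 1→2 ·f
i=13 'a': node 2→2 ·f
i=14 'b': node 2→3  emit P1@[13:14]
i=15 'c': node 3→1 ·f  emit P0@[15:15]
i=16 'c': node 1→1 ·f  emit P0@[16:16]
i=17 'b': node 1→0 ·f
i=18 'a': node 0→2
i=19 'a': node 2→2 ·f
i=20 'a': node 2→2 ·f
i=21 'b': node 2→3  emit P1@[20:21]
i=22 'b': node 3→0 ·f
i=23 'a': node 0→2

Result: [[1,1],[3,1],[4,0],[7,1],[10,1],[11,0],[14,1],[15,0],[16,0],[21,1]]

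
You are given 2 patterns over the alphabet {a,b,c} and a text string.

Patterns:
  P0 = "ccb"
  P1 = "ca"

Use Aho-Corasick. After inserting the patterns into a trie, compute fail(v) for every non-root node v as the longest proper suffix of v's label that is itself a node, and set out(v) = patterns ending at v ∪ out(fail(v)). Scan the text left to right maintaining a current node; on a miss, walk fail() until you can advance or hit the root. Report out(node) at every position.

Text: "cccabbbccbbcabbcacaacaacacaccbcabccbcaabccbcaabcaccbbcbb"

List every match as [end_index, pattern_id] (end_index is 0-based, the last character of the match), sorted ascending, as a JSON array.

Build:
Trie (insert patterns):
  n0 'ε': c→1
  n1 'c': a→4 c→2
  n2 'cc': b→3
  n3 'ccb': ·  ←P0
  n4 'ca': ·  ←P1

BFS fail/out derivation:
  n1('c'): parent n0 fail=0; on 'c' 0 → fail=0;  out ∅∪∅=∅
  n2('cc'): parent n1 fail=0; on 'c' 0 → fail=1;  out ∅∪∅=∅
  n4('ca'): parent n1 fail=0; on 'a' 0 → fail=0;  out {1}∪∅={1}
  n3('ccb'): parent n2 fail=1; on 'b' 1→0 → fail=0;  out {0}∪∅={0}

Run:
pos 0 'c': at 1
pos 1 'c': at 2
pos 2 'c': at 2 ·f
pos 3 'a': at 4 ·f  → match P1@[2:3]
pos 4 'b': at 0 ·f
pos 5 'b': at 0
pos 6 'b': at 0
pos 7 'c': at 1
pos 8 'c': at 2
pos 9 'b': at 3  → match P0@[7:9]
pos 10 'b': at 0 ·f
pos 11 'c': at 1
pos 12 'a': at 4  → match P1@[11:12]
pos 13 'b': at 0 ·f
pos 14 'b': at 0
pos 15 'c': at 1
pos 16 'a': at 4  → match P1@[15:16]
pos 17 'c': at 1 ·f
pos 18 'a': at 4  → match P1@[17:18]
pos 19 'a': at 0 ·f
pos 20 'c': at 1
pos 21 'a': at 4  → match P1@[20:21]
pos 22 'a': at 0 ·f
pos 23 'c': at 1
pos 24 'a': at 4  → match P1@[23:24]
pos 25 'c': at 1 ·f
pos 26 'a': at 4  → match P1@[25:26]
pos 27 'c': at 1 ·f
pos 28 'c': at 2
pos 29 'b': at 3  → match P0@[27:29]
pos 30 'c': at 1 ·f
pos 31 'a': at 4  → match P1@[30:31]
pos 32 'b': at 0 ·f
pos 33 'c': at 1
pos 34 'c': at 2
pos 35 'b': at 3  → match P0@[33:35]
pos 36 'c': at 1 ·f
pos 37 'a': at 4  → match P1@[36:37]
pos 38 'a': at 0 ·f
pos 39 'b': at 0
pos 40 'c': at 1
pos 41 'c': at 2
pos 42 'b': at 3  → match P0@[40:42]
pos 43 'c': at 1 ·f
pos 44 'a': at 4  → match P1@[43:44]
pos 45 'a': at 0 ·f
pos 46 'b': at 0
pos 47 'c': at 1
pos 48 'a': at 4  → match P1@[47:48]
pos 49 'c': at 1 ·f
pos 50 'c': at 2
pos 51 'b': at 3  → match P0@[49:51]
pos 52 'b': at 0 ·f
pos 53 'c': at 1
pos 54 'b': at 0 ·f
pos 55 'b': at 0

Matches: [[3,1],[9,0],[12,1],[16,1],[18,1],[21,1],[24,1],[26,1],[29,0],[31,1],[35,0],[37,1],[42,0],[44,1],[48,1],[51,0]]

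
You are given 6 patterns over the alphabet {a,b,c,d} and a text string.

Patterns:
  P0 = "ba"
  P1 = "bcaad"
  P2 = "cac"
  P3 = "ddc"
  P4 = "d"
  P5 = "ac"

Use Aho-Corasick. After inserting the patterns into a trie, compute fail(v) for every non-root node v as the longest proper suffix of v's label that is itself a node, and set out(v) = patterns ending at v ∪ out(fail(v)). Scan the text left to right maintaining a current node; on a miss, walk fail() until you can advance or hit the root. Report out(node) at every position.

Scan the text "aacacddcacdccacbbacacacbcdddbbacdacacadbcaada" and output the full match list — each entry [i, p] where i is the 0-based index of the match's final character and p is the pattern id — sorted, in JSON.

Build automaton:
Trie (insert patterns):
  n0 'ε': a→13 b→1 c→7 d→10
  n1 'b': a→2 c→3
  n2 'ba': ·  ←P0
  n3 'bc': a→4
  n4 'bca': a→5
  n5 'bcaa': d→6
  n6 'bcaad': ·  ←P1
  n7 'c': a→8
  n8 'ca': c→9
  n9 'cac': ·  ←P2
  n10 'd': d→11  ←P4
  n11 'dd': c→12
  n12 'ddc': ·  ←P3
  n13 'a': c→14
  n14 'ac': ·  ←P5

BFS fail/out derivation:
  n1('b'): parent n0 fail=0; on 'b' 0 → fail=0;  out ∅∪∅=∅
  n7('c'): parent n0 fail=0; on 'c' 0 → fail=0;  out ∅∪∅=∅
  n10('d'): parent n0 fail=0; on 'd' 0 → fail=0;  out {4}∪∅={4}
  n13('a'): parent n0 fail=0; on 'a' 0 → fail=0;  out ∅∪∅=∅
  n2('ba'): parent n1 fail=0; on 'a' 0 → fail=13;  out {0}∪∅={0}
  n3('bc'): parent n1 fail=0; on 'c' 0 → fail=7;  out ∅∪∅=∅
  n8('ca'): parent n7 fail=0; on 'a' 0 → fail=13;  out ∅∪∅=∅
  n11('dd'): parent n10 fail=0; on 'd' 0 → fail=10;  out ∅∪{4}={4}
  n14('ac'): parent n13 fail=0; on 'c' 0 → fail=7;  out {5}∪∅={5}
  n4('bca'): parent n3 fail=7; on 'a' 7 → fail=8;  out ∅∪∅=∅
  n9('cac'): parent n8 fail=13; on 'c' 13 → fail=14;  out {2}∪{5}={2,5}
  n12('ddc'): parent n11 fail=10; on 'c' 10→0 → fail=7;  out {3}∪∅={3}
  n5('bcaa'): parent n4 fail=8; on 'a' 8→13→0 → fail=13;  out ∅∪∅=∅
  n6('bcaad'): parent n5 fail=13; on 'd' 13→0 → fail=10;  out {1}∪{4}={1,4}

Run:
pos 0 'a': at 13
pos 1 'a': at 13 ·f
pos 2 'c': at 14  ** P5@[1:2]
pos 3 'a': at 8 ·f
pos 4 'c': at 9  ** P2@[2:4],P5@[3:4]
pos 5 'd': at 10 ·f  ** P4@[5:5]
pos 6 'd': at 11  ** P4@[6:6]
pos 7 'c': at 12  ** P3@[5:7]
pos 8 'a': at 8 ·f
pos 9 'c': at 9  ** P2@[7:9],P5@[8:9]
pos 10 'd': at 10 ·f  ** P4@[10:10]
pos 11 'c': at 7 ·f
pos 12 'c': at 7 ·f
pos 13 'a': at 8
pos 14 'c': at 9  ** P2@[12:14],P5@[13:14]
pos 15 'b': at 1 ·f
pos 16 'b': at 1 ·f
pos 17 'a': at 2  ** P0@[16:17]
pos 18 'c': at 14 ·f  ** P5@[17:18]
pos 19 'a': at 8 ·f
pos 20 'c': at 9  ** P2@[18:20],P5@[19:20]
pos 21 'a': at 8 ·f
pos 22 'c': at 9  ** P2@[20:22],P5@[21:22]
pos 23 'b': at 1 ·f
pos 24 'c': at 3
pos 25 'd': at 10 ·f  ** P4@[25:25]
pos 26 'd': at 11  ** P4@[26:26]
pos 27 'd': at 11 ·f  ** P4@[27:27]
pos 28 'b': at 1 ·f
pos 29 'b': at 1 ·f
pos 30 'a': at 2  ** P0@[29:30]
pos 31 'c': at 14 ·f  ** P5@[30:31]
pos 32 'd': at 10 ·f  ** P4@[32:32]
pos 33 'a': at 13 ·f
pos 34 'c': at 14  ** P5@[33:34]
pos 35 'a': at 8 ·f
pos 36 'c': at 9  ** P2@[34:36],P5@[35:36]
pos 37 'a': at 8 ·f
pos 38 'd': at 10 ·f  ** P4@[38:38]
pos 39 'b': at 1 ·f
pos 40 'c': at 3
pos 41 'a': at 4
pos 42 'a': at 5
pos 43 'd': at 6  ** P1@[39:43],P4@[43:43]
pos 44 'a': at 13 ·f

Matches: [[2,5],[4,2],[4,5],[5,4],[6,4],[7,3],[9,2],[9,5],[10,4],[14,2],[14,5],[17,0],[18,5],[20,2],[20,5],[22,2],[22,5],[25,4],[26,4],[27,4],[30,0],[31,5],[32,4],[34,5],[36,2],[36,5],[38,4],[43,1],[43,4]]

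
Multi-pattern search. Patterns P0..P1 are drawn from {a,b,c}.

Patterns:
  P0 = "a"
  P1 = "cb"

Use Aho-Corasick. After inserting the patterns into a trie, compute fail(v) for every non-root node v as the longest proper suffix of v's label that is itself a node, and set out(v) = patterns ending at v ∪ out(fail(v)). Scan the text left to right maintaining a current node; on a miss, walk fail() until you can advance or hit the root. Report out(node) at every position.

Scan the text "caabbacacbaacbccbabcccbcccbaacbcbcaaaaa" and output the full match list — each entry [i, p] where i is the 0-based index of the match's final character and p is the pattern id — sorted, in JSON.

Construct AC machine:
Trie (insert patterns):
  0='ε' goto a→1 c→2
  1='a' goto ·  ←P0
  2='c' goto b→3
  3='cb' goto ·  ←P1

Failure links (BFS by depth):
  fail(1) 'a': from fail(0)=0 chase 'a': 0 ⇒ 0;  out={0}∪out(0)={0}
  fail(2) 'c': from fail(0)=0 chase 'c': 0 ⇒ 0;  out=∅∪out(0)=∅
  fail(3) 'cb': from fail(2)=0 chase 'b': 0 ⇒ 0;  out={1}∪out(0)={1}

Text stream:
i=0 'c': node 0→2
i=1 'a': node 2→1 ·f  emit P0@[1:1]
i=2 'a': node 1→1 ·f  emit P0@[2:2]
i=3 'b': node 1→0 ·f
i=4 'b': node 0→0
i=5 'a': node 0→1  emit P0@[5:5]
i=6 'c': node 1→2 ·f
i=7 'a': node 2→1 ·f  emit P0@[7:7]
i=8 'c': node 1→2 ·f
i=9 'b': node 2→3  emit P1@[8:9]
i=10 'a': node 3→1 ·f  emit P0@[10:10]
i=11 'a': node 1→1 ·f  emit P0@[11:11]
i=12 'c': node 1→2 ·f
i=13 'b': node 2→3  emit P1@[12:13]
i=14 'c': node 3→2 ·f
i=15 'c': node 2→2 ·f
i=16 'b': node 2→3  emit P1@[15:16]
i=17 'a': node 3→1 ·f  emit P0@[17:17]
i=18 'b': node 1→0 ·f
i=19 'c': node 0→2
i=20 'c': node 2→2 ·f
i=21 'c': node 2→2 ·f
i=22 'b': node 2→3  emit P1@[21:22]
i=23 'c': node 3→2 ·f
i=24 'c': node 2→2 ·f
i=25 'c': node 2→2 ·f
i=26 'b': node 2→3  emit P1@[25:26]
i=27 'a': node 3→1 ·f  emit P0@[27:27]
i=28 'a': node 1→1 ·f  emit P0@[28:28]
i=29 'c': node 1→2 ·f
i=30 'b': node 2→3  emit P1@[29:30]
i=31 'c': node 3→2 ·f
i=32 'b': node 2→3  emit P1@[31:32]
i=33 'c': node 3→2 ·f
i=34 'a': node 2→1 ·f  emit P0@[34:34]
i=35 'a': node 1→1 ·f  emit P0@[35:35]
i=36 'a': node 1→1 ·f  emit P0@[36:36]
i=37 'a': node 1→1 ·f  emit P0@[37:37]
i=38 'a': node 1→1 ·f  emit P0@[38:38]

All matches (sorted): [[1,0],[2,0],[5,0],[7,0],[9,1],[10,0],[11,0],[13,1],[16,1],[17,0],[22,1],[26,1],[27,0],[28,0],[30,1],[32,1],[34,0],[35,0],[36,0],[37,0],[38,0]]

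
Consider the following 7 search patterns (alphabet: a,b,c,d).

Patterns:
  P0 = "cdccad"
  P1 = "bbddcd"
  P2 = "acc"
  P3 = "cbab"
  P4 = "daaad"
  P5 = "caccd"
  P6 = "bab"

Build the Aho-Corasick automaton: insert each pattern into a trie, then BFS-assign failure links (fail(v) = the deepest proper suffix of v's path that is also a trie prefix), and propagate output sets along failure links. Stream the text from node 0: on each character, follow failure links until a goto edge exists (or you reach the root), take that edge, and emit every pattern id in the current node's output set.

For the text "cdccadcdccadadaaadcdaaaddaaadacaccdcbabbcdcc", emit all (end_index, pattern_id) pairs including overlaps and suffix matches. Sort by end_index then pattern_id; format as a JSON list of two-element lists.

Build:
Trie (insert patterns):
  n0 'ε': a→13 b→7 c→1 d→19
  n1 'c': a→24 b→16 d→2
  n2 'cd': c→3
  n3 'cdc': c→4
  n4 'cdcc': a→5
  n5 'cdcca': d→6
  n6 'cdccad': ·  [P0 ends]
  n7 'b': a→28 b→8
  n8 'bb': d→9
  n9 'bbd': d→10
  n10 'bbdd': c→11
  n11 'bbddc': d→12
  n12 'bbddcd': ·  [P1 ends]
  n13 'a': c→14
  n14 'ac': c→15
  n15 'acc': ·  [P2 ends]
  n16 'cb': a→17
  n17 'cba': b→18
  n18 'cbab': ·  [P3 ends]
  n19 'd': a→20
  n20 'da': a→21
  n21 'daa': a→22
  n22 'daaa': d→23
  n23 'daaad': ·  [P4 ends]
  n24 'ca': c→25
  n25 'cac': c→26
  n26 'cacc': d→27
  n27 'caccd': ·  [P5 ends]
  n28 'ba': b→29
  n29 'bab': ·  [P6 ends]

BFS fail/out derivation:
  n1('c'): parent n0 fail=0; on 'c' 0 → fail=0;  out ∅∪∅=∅
  n7('b'): parent n0 fail=0; on 'b' 0 → fail=0;  out ∅∪∅=∅
  n13('a'): parent n0 fail=0; on 'a' 0 → fail=0;  out ∅∪∅=∅
  n19('d'): parent n0 fail=0; on 'd' 0 → fail=0;  out ∅∪∅=∅
  n2('cd'): parent n1 fail=0; on 'd' 0 → fail=19;  out ∅∪∅=∅
  n8('bb'): parent n7 fail=0; on 'b' 0 → fail=7;  out ∅∪∅=∅
  n14('ac'): parent n13 fail=0; on 'c' 0 → fail=1;  out ∅∪∅=∅
  n16('cb'): parent n1 fail=0; on 'b' 0 → fail=7;  out ∅∪∅=∅
  n20('da'): parent n19 fail=0; on 'a' 0 → fail=13;  out ∅∪∅=∅
  n24('ca'): parent n1 fail=0; on 'a' 0 → fail=13;  out ∅∪∅=∅
  n28('ba'): parent n7 fail=0; on 'a' 0 → fail=13;  out ∅∪∅=∅
  n3('cdc'): parent n2 fail=19; on 'c' 19→0 → fail=1;  out ∅∪∅=∅
  n9('bbd'): parent n8 fail=7; on 'd' 7→0 → fail=19;  out ∅∪∅=∅
  n15('acc'): parent n14 fail=1; on 'c' 1→0 → fail=1;  out {2}∪∅={2}
  n17('cba'): parent n16 fail=7; on 'a' 7 → fail=28;  out ∅∪∅=∅
  n21('daa'): parent n20 fail=13; on 'a' 13→0 → fail=13;  out ∅∪∅=∅
  n25('cac'): parent n24 fail=13; on 'c' 13 → fail=14;  out ∅∪∅=∅
  n29('bab'): parent n28 fail=13; on 'b' 13→0 → fail=7;  out {6}∪∅={6}
  n4('cdcc'): parent n3 fail=1; on 'c' 1→0 → fail=1;  out ∅∪∅=∅
  n10('bbdd'): parent n9 fail=19; on 'd' 19→0 → fail=19;  out ∅∪∅=∅
  n18('cbab'): parent n17 fail=28; on 'b' 28 → fail=29;  out {3}∪{6}={3,6}
  n22('daaa'): parent n21 fail=13; on 'a' 13→0 → fail=13;  out ∅∪∅=∅
  n26('cacc'): parent n25 fail=14; on 'c' 14 → fail=15;  out ∅∪{2}={2}
  n5('cdcca'): parent n4 fail=1; on 'a' 1 → fail=24;  out ∅∪∅=∅
  n11('bbddc'): parent n10 fail=19; on 'c' 19→0 → fail=1;  out ∅∪∅=∅
  n23('daaad'): parent n22 fail=13; on 'd' 13→0 → fail=19;  out {4}∪∅={4}
  n27('caccd'): parent n26 fail=15; on 'd' 15→1 → fail=2;  out {5}∪∅={5}
  n6('cdccad'): parent n5 fail=24; on 'd' 24→13→0 → fail=19;  out {0}∪∅={0}
  n12('bbddcd'): parent n11 fail=1; on 'd' 1 → fail=2;  out {1}∪∅={1}

Run:
i=0 'c': node 0→1
i=1 'd': node 1→2
i=2 'c': node 2→3
i=3 'c': node 3→4
i=4 'a': node 4→5
i=5 'd': node 5→6  ** P0@[0:5]
i=6 'c': node 6→1 ·f
i=7 'd': node 1→2
i=8 'c': node 2→3
i=9 'c': node 3→4
i=10 'a': node 4→5
i=11 'd': node 5→6  ** P0@[6:11]
i=12 'a': node 6→20 ·f
i=13 'd': node 20→19 ·f
i=14 'a': node 19→20
i=15 'a': node 20→21
i=16 'a': node 21→22
i=17 'd': node 22→23  ** P4@[13:17]
i=18 'c': node 23→1 ·f
i=19 'd': node 1→2
i=20 'a': node 2→20 ·f
i=21 'a': node 20→21
i=22 'a': node 21→22
i=23 'd': node 22→23  ** P4@[19:23]
i=24 'd': node 23→19 ·f
i=25 'a': node 19→20
i=26 'a': node 20→21
i=27 'a': node 21→22
i=28 'd': node 22→23  ** P4@[24:28]
i=29 'a': node 23→20 ·f
i=30 'c': node 20→14 ·f
i=31 'a': node 14→24 ·f
i=32 'c': node 24→25
i=33 'c': node 25→26  ** P2@[31:33]
i=34 'd': node 26→27  ** P5@[30:34]
i=35 'c': node 27→3 ·f
i=36 'b': node 3→16 ·f
i=37 'a': node 16→17
i=38 'b': node 17→18  ** P3@[35:38],P6@[36:38]
i=39 'b': node 18→8 ·f
i=40 'c': node 8→1 ·f
i=41 'd': node 1→2
i=42 'c': node 2→3
i=43 'c': node 3→4

Matches: [[5,0],[11,0],[17,4],[23,4],[28,4],[33,2],[34,5],[38,3],[38,6]]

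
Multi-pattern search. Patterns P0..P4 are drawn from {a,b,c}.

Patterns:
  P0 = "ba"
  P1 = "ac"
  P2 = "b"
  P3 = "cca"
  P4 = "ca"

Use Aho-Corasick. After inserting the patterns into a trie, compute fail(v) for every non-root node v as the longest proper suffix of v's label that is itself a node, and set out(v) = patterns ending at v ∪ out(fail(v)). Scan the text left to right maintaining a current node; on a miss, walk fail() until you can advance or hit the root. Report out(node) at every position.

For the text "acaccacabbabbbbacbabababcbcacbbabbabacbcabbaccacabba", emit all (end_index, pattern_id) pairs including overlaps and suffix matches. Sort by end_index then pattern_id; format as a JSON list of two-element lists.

Construct AC machine:
Trie (insert patterns):
  0='ε' goto a→3 b→1 c→5
  1='b' goto a→2  [P2 ends]
  2='ba' goto ·  [P0 ends]
  3='a' goto c→4
  4='ac' goto ·  [P1 ends]
  5='c' goto a→8 c→6
  6='cc' goto a→7
  7='cca' goto ·  [P3 ends]
  8='ca' goto ·  [P4 ends]

Failure links (BFS by depth):
  n1('b'): parent n0 fail=0; on 'b' 0 → fail=0;  out {2}∪∅={2}
  n3('a'): parent n0 fail=0; on 'a' 0 → fail=0;  out ∅∪∅=∅
  n5('c'): parent n0 fail=0; on 'c' 0 → fail=0;  out ∅∪∅=∅
  n2('ba'): parent n1 fail=0; on 'a' 0 → fail=3;  out {0}∪∅={0}
  n4('ac'): parent n3 fail=0; on 'c' 0 → fail=5;  out {1}∪∅={1}
  n6('cc'): parent n5 fail=0; on 'c' 0 → fail=5;  out ∅∪∅=∅
  n8('ca'): parent n5 fail=0; on 'a' 0 → fail=3;  out {4}∪∅={4}
  n7('cca'): parent n6 fail=5; on 'a' 5 → fail=8;  out {3}∪{4}={3,4}

Scan:
i=0 'a': node 0→3
i=1 'c': node 3→4  → match P1@[0:1]
i=2 'a': node 4→8 (via fail)  → match P4@[1:2]
i=3 'c': node 8→4 (via fail)  → match P1@[2:3]
i=4 'c': node 4→6 (via fail)
i=5 'a': node 6→7  → match P3@[3:5],P4@[4:5]
i=6 'c': node 7→4 (via fail)  → match P1@[5:6]
i=7 'a': node 4→8 (via fail)  → match P4@[6:7]
i=8 'b': node 8→1 (via fail)  → match P2@[8:8]
i=9 'b': node 1→1 (via fail)  → match P2@[9:9]
i=10 'a': node 1→2  → match P0@[9:10]
i=11 'b': node 2→1 (via fail)  → match P2@[11:11]
i=12 'b': node 1→1 (via fail)  → match P2@[12:12]
i=13 'b': node 1→1 (via fail)  → match P2@[13:13]
i=14 'b': node 1→1 (via fail)  → match P2@[14:14]
i=15 'a': node 1→2  → match P0@[14:15]
i=16 'c': node 2→4 (via fail)  → match P1@[15:16]
i=17 'b': node 4→1 (via fail)  → match P2@[17:17]
i=18 'a': node 1→2  → match P0@[17:18]
i=19 'b': node 2→1 (via fail)  → match P2@[19:19]
i=20 'a': node 1→2  → match P0@[19:20]
i=21 'b': node 2→1 (via fail)  → match P2@[21:21]
i=22 'a': node 1→2  → match P0@[21:22]
i=23 'b': node 2→1 (via fail)  → match P2@[23:23]
i=24 'c': node 1→5 (via fail)
i=25 'b': node 5→1 (via fail)  → match P2@[25:25]
i=26 'c': node 1→5 (via fail)
i=27 'a': node 5→8  → match P4@[26:27]
i=28 'c': node 8→4 (via fail)  → match P1@[27:28]
i=29 'b': node 4→1 (via fail)  → match P2@[29:29]
i=30 'b': node 1→1 (via fail)  → match P2@[30:30]
i=31 'a': node 1→2  → match P0@[30:31]
i=32 'b': node 2→1 (via fail)  → match P2@[32:32]
i=33 'b': node 1→1 (via fail)  → match P2@[33:33]
i=34 'a': node 1→2  → match P0@[33:34]
i=35 'b': node 2→1 (via fail)  → match P2@[35:35]
i=36 'a': node 1→2  → match P0@[35:36]
i=37 'c': node 2→4 (via fail)  → match P1@[36:37]
i=38 'b': node 4→1 (via fail)  → match P2@[38:38]
i=39 'c': node 1→5 (via fail)
i=40 'a': node 5→8  → match P4@[39:40]
i=41 'b': node 8→1 (via fail)  → match P2@[41:41]
i=42 'b': node 1→1 (via fail)  → match P2@[42:42]
i=43 'a': node 1→2  → match P0@[42:43]
i=44 'c': node 2→4 (via fail)  → match P1@[43:44]
i=45 'c': node 4→6 (via fail)
i=46 'a': node 6→7  → match P3@[44:46],P4@[45:46]
i=47 'c': node 7→4 (via fail)  → match P1@[46:47]
i=48 'a': node 4→8 (via fail)  → match P4@[47:48]
i=49 'b': node 8→1 (via fail)  → match P2@[49:49]
i=50 'b': node 1→1 (via fail)  → match P2@[50:50]
i=51 'a': node 1→2  → match P0@[50:51]

Matches: [[1,1],[2,4],[3,1],[5,3],[5,4],[6,1],[7,4],[8,2],[9,2],[10,0],[11,2],[12,2],[13,2],[14,2],[15,0],[16,1],[17,2],[18,0],[19,2],[20,0],[21,2],[22,0],[23,2],[25,2],[27,4],[28,1],[29,2],[30,2],[31,0],[32,2],[33,2],[34,0],[35,2],[36,0],[37,1],[38,2],[40,4],[41,2],[42,2],[43,0],[44,1],[46,3],[46,4],[47,1],[48,4],[49,2],[50,2],[51,0]]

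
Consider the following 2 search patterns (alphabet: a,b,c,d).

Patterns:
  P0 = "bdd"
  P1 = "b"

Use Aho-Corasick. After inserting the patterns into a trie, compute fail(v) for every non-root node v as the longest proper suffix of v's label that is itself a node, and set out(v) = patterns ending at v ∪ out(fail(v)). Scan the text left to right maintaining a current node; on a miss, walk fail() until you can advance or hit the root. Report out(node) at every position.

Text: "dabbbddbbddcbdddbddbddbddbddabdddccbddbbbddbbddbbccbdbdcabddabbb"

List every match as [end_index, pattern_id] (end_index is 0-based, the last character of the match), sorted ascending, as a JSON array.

Construct AC machine:
Trie (insert patterns):
  0='ε' goto b→1
  1='b' goto d→2  [P1 ends]
  2='bd' goto d→3
  3='bdd' goto ·  [P0 ends]

BFS fail/out derivation:
  n1('b'): parent n0 fail=0; on 'b' 0 → fail=0;  out {1}∪∅={1}
  n2('bd'): parent n1 fail=0; on 'd' 0 → fail=0;  out ∅∪∅=∅
  n3('bdd'): parent n2 fail=0; on 'd' 0 → fail=0;  out {0}∪∅={0}

Scan:
pos 0 'd': at 0
pos 1 'a': at 0
pos 2 'b': at 1  ** P1@[2:2]
pos 3 'b': at 1 ·f  ** P1@[3:3]
pos 4 'b': at 1 ·f  ** P1@[4:4]
pos 5 'd': at 2
pos 6 'd': at 3  ** P0@[4:6]
pos 7 'b': at 1 ·f  ** P1@[7:7]
pos 8 'b': at 1 ·f  ** P1@[8:8]
pos 9 'd': at 2
pos 10 'd': at 3  ** P0@[8:10]
pos 11 'c': at 0 ·f
pos 12 'b': at 1  ** P1@[12:12]
pos 13 'd': at 2
pos 14 'd': at 3  ** P0@[12:14]
pos 15 'd': at 0 ·f
pos 16 'b': at 1  ** P1@[16:16]
pos 17 'd': at 2
pos 18 'd': at 3  ** P0@[16:18]
pos 19 'b': at 1 ·f  ** P1@[19:19]
pos 20 'd': at 2
pos 21 'd': at 3  ** P0@[19:21]
pos 22 'b': at 1 ·f  ** P1@[22:22]
pos 23 'd': at 2
pos 24 'd': at 3  ** P0@[22:24]
pos 25 'b': at 1 ·f  ** P1@[25:25]
pos 26 'd': at 2
pos 27 'd': at 3  ** P0@[25:27]
pos 28 'a': at 0 ·f
pos 29 'b': at 1  ** P1@[29:29]
pos 30 'd': at 2
pos 31 'd': at 3  ** P0@[29:31]
pos 32 'd': at 0 ·f
pos 33 'c': at 0
pos 34 'c': at 0
pos 35 'b': at 1  ** P1@[35:35]
pos 36 'd': at 2
pos 37 'd': at 3  ** P0@[35:37]
pos 38 'b': at 1 ·f  ** P1@[38:38]
pos 39 'b': at 1 ·f  ** P1@[39:39]
pos 40 'b': at 1 ·f  ** P1@[40:40]
pos 41 'd': at 2
pos 42 'd': at 3  ** P0@[40:42]
pos 43 'b': at 1 ·f  ** P1@[43:43]
pos 44 'b': at 1 ·f  ** P1@[44:44]
pos 45 'd': at 2
pos 46 'd': at 3  ** P0@[44:46]
pos 47 'b': at 1 ·f  ** P1@[47:47]
pos 48 'b': at 1 ·f  ** P1@[48:48]
pos 49 'c': at 0 ·f
pos 50 'c': at 0
pos 51 'b': at 1  ** P1@[51:51]
pos 52 'd': at 2
pos 53 'b': at 1 ·f  ** P1@[53:53]
pos 54 'd': at 2
pos 55 'c': at 0 ·f
pos 56 'a': at 0
pos 57 'b': at 1  ** P1@[57:57]
pos 58 'd': at 2
pos 59 'd': at 3  ** P0@[57:59]
pos 60 'a': at 0 ·f
pos 61 'b': at 1  ** P1@[61:61]
pos 62 'b': at 1 ·f  ** P1@[62:62]
pos 63 'b': at 1 ·f  ** P1@[63:63]

All matches (sorted): [[2,1],[3,1],[4,1],[6,0],[7,1],[8,1],[10,0],[12,1],[14,0],[16,1],[18,0],[19,1],[21,0],[22,1],[24,0],[25,1],[27,0],[29,1],[31,0],[35,1],[37,0],[38,1],[39,1],[40,1],[42,0],[43,1],[44,1],[46,0],[47,1],[48,1],[51,1],[53,1],[57,1],[59,0],[61,1],[62,1],[63,1]]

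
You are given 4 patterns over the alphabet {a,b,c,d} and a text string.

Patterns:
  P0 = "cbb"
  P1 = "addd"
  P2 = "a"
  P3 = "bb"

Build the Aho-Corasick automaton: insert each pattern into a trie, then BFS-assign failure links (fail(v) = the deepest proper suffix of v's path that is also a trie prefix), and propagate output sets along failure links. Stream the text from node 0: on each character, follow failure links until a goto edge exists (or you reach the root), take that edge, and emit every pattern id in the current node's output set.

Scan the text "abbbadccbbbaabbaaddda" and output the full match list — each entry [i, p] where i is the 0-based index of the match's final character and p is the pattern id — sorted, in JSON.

Build automaton:
Trie (insert patterns):
  0='ε' goto a→4 b→8 c→1
  1='c' goto b→2
  2='cb' goto b→3
  3='cbb' goto ·  ←P0
  4='a' goto d→5  ←P2
  5='ad' goto d→6
  6='add' goto d→7
  7='addd' goto ·  ←P1
  8='b' goto b→9
  9='bb' goto ·  ←P3

BFS fail/out derivation:
  fail(1) 'c': from fail(0)=0 chase 'c': 0 ⇒ 0;  out=∅∪out(0)=∅
  fail(4) 'a': from fail(0)=0 chase 'a': 0 ⇒ 0;  out={2}∪out(0)={2}
  fail(8) 'b': from fail(0)=0 chase 'b': 0 ⇒ 0;  out=∅∪out(0)=∅
  fail(2) 'cb': from fail(1)=0 chase 'b': 0 ⇒ 8;  out=∅∪out(8)=∅
  fail(5) 'ad': from fail(4)=0 chase 'd': 0 ⇒ 0;  out=∅∪out(0)=∅
  fail(9) 'bb': from fail(8)=0 chase 'b': 0 ⇒ 8;  out={3}∪out(8)={3}
  fail(3) 'cbb': from fail(2)=8 chase 'b': 8 ⇒ 9;  out={0}∪out(9)={0,3}
  fail(6) 'add': from fail(5)=0 chase 'd': 0 ⇒ 0;  out=∅∪out(0)=∅
  fail(7) 'addd': from fail(6)=0 chase 'd': 0 ⇒ 0;  out={1}∪out(0)={1}

Scan:
[0] read 'a'  n0⇒n4  emit P2@[0:0]
[1] read 'b'  n4⇒n8 (via fail)
[2] read 'b'  n8⇒n9  emit P3@[1:2]
[3] read 'b'  n9⇒n9 (via fail)  emit P3@[2:3]
[4] read 'a'  n9⇒n4 (via fail)  emit P2@[4:4]
[5] read 'd'  n4⇒n5
[6] read 'c'  n5⇒n1 (via fail)
[7] read 'c'  n1⇒n1 (via fail)
[8] read 'b'  n1⇒n2
[9] read 'b'  n2⇒n3  emit P0@[7:9],P3@[8:9]
[10] read 'b'  n3⇒n9 (via fail)  emit P3@[9:10]
[11] read 'a'  n9⇒n4 (via fail)  emit P2@[11:11]
[12] read 'a'  n4⇒n4 (via fail)  emit P2@[12:12]
[13] read 'b'  n4⇒n8 (via fail)
[14] read 'b'  n8⇒n9  emit P3@[13:14]
[15] read 'a'  n9⇒n4 (via fail)  emit P2@[15:15]
[16] read 'a'  n4⇒n4 (via fail)  emit P2@[16:16]
[17] read 'd'  n4⇒n5
[18] read 'd'  n5⇒n6
[19] read 'd'  n6⇒n7  emit P1@[16:19]
[20] read 'a'  n7⇒n4 (via fail)  emit P2@[20:20]

Result: [[0,2],[2,3],[3,3],[4,2],[9,0],[9,3],[10,3],[11,2],[12,2],[14,3],[15,2],[16,2],[19,1],[20,2]]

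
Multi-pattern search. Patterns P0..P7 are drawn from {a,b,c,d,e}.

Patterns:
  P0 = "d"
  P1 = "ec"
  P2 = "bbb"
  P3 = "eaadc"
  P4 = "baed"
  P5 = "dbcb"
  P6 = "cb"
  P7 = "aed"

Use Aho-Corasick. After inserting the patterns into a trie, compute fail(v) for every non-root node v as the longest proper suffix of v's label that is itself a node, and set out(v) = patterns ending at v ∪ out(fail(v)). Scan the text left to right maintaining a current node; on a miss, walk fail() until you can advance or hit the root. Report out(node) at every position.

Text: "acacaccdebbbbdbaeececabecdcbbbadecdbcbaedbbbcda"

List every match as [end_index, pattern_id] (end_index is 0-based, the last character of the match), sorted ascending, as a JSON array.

Construct AC machine:
Trie nodes:
  n0 'ε': a→19 b→4 c→17 d→1 e→2
  n1 'd': b→14  [P0 ends]
  n2 'e': a→7 c→3
  n3 'ec': ·  [P1 ends]
  n4 'b': a→11 b→5
  n5 'bb': b→6
  n6 'bbb': ·  [P2 ends]
  n7 'ea': a→8
  n8 'eaa': d→9
  n9 'eaad': c→10
  n10 'eaadc': ·  [P3 ends]
  n11 'ba': e→12
  n12 'bae': d→13
  n13 'baed': ·  [P4 ends]
  n14 'db': c→15
  n15 'dbc': b→16
  n16 'dbcb': ·  [P5 ends]
  n17 'c': b→18
  n18 'cb': ·  [P6 ends]
  n19 'a': e→20
  n20 'ae': d→21
  n21 'aed': ·  [P7 ends]

Failure links (BFS by depth):
  n1('d'): parent n0 fail=0; on 'd' 0 → fail=0;  out {0}∪∅={0}
  n2('e'): parent n0 fail=0; on 'e' 0 → fail=0;  out ∅∪∅=∅
  n4('b'): parent n0 fail=0; on 'b' 0 → fail=0;  out ∅∪∅=∅
  n17('c'): parent n0 fail=0; on 'c' 0 → fail=0;  out ∅∪∅=∅
  n19('a'): parent n0 fail=0; on 'a' 0 → fail=0;  out ∅∪∅=∅
  n3('ec'): parent n2 fail=0; on 'c' 0 → fail=17;  out {1}∪∅={1}
  n5('bb'): parent n4 fail=0; on 'b' 0 → fail=4;  out ∅∪∅=∅
  n7('ea'): parent n2 fail=0; on 'a' 0 → fail=19;  out ∅∪∅=∅
  n11('ba'): parent n4 fail=0; on 'a' 0 → fail=19;  out ∅∪∅=∅
  n14('db'): parent n1 fail=0; on 'b' 0 → fail=4;  out ∅∪∅=∅
  n18('cb'): parent n17 fail=0; on 'b' 0 → fail=4;  out {6}∪∅={6}
  n20('ae'): parent n19 fail=0; on 'e' 0 → fail=2;  out ∅∪∅=∅
  n6('bbb'): parent n5 fail=4; on 'b' 4 → fail=5;  out {2}∪∅={2}
  n8('eaa'): parent n7 fail=19; on 'a' 19→0 → fail=19;  out ∅∪∅=∅
  n12('bae'): parent n11 fail=19; on 'e' 19 → fail=20;  out ∅∪∅=∅
  n15('dbc'): parent n14 fail=4; on 'c' 4→0 → fail=17;  out ∅∪∅=∅
  n21('aed'): parent n20 fail=2; on 'd' 2→0 → fail=1;  out {7}∪{0}={0,7}
  n9('eaad'): parent n8 fail=19; on 'd' 19→0 → fail=1;  out ∅∪{0}={0}
  n13('baed'): parent n12 fail=20; on 'd' 20 → fail=21;  out {4}∪{0,7}={0,4,7}
  n16('dbcb'): parent n15 fail=17; on 'b' 17 → fail=18;  out {5}∪{6}={5,6}
  n10('eaadc'): parent n9 fail=1; on 'c' 1→0 → fail=17;  out {3}∪∅={3}

Scan:
i=0 'a': node 0→19
i=1 'c': node 19→17 (via fail)
i=2 'a': node 17→19 (via fail)
i=3 'c': node 19→17 (via fail)
i=4 'a': node 17→19 (via fail)
i=5 'c': node 19→17 (via fail)
i=6 'c': node 17→17 (via fail)
i=7 'd': node 17→1 (via fail)  → match P0@[7:7]
i=8 'e': node 1→2 (via fail)
i=9 'b': node 2→4 (via fail)
i=10 'b': node 4→5
i=11 'b': node 5→6  → match P2@[9:11]
i=12 'b': node 6→6 (via fail)  → match P2@[10:12]
i=13 'd': node 6→1 (via fail)  → match P0@[13:13]
i=14 'b': node 1→14
i=15 'a': node 14→11 (via fail)
i=16 'e': node 11→12
i=17 'e': node 12→2 (via fail)
i=18 'c': node 2→3  → match P1@[17:18]
i=19 'e': node 3→2 (via fail)
i=20 'c': node 2→3  → match P1@[19:20]
i=21 'a': node 3→19 (via fail)
i=22 'b': node 19→4 (via fail)
i=23 'e': node 4→2 (via fail)
i=24 'c': node 2→3  → match P1@[23:24]
i=25 'd': node 3→1 (via fail)  → match P0@[25:25]
i=26 'c': node 1→17 (via fail)
i=27 'b': node 17→18  → match P6@[26:27]
i=28 'b': node 18→5 (via fail)
i=29 'b': node 5→6  → match P2@[27:29]
i=30 'a': node 6→11 (via fail)
i=31 'd': node 11→1 (via fail)  → match P0@[31:31]
i=32 'e': node 1→2 (via fail)
i=33 'c': node 2→3  → match P1@[32:33]
i=34 'd': node 3→1 (via fail)  → match P0@[34:34]
i=35 'b': node 1→14
i=36 'c': node 14→15
i=37 'b': node 15→16  → match P5@[34:37],P6@[36:37]
i=38 'a': node 16→11 (via fail)
i=39 'e': node 11→12
i=40 'd': node 12→13  → match P0@[40:40],P4@[37:40],P7@[38:40]
i=41 'b': node 13→14 (via fail)
i=42 'b': node 14→5 (via fail)
i=43 'b': node 5→6  → match P2@[41:43]
i=44 'c': node 6→17 (via fail)
i=45 'd': node 17→1 (via fail)  → match P0@[45:45]
i=46 'a': node 1→19 (via fail)

Result: [[7,0],[11,2],[12,2],[13,0],[18,1],[20,1],[24,1],[25,0],[27,6],[29,2],[31,0],[33,1],[34,0],[37,5],[37,6],[40,0],[40,4],[40,7],[43,2],[45,0]]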